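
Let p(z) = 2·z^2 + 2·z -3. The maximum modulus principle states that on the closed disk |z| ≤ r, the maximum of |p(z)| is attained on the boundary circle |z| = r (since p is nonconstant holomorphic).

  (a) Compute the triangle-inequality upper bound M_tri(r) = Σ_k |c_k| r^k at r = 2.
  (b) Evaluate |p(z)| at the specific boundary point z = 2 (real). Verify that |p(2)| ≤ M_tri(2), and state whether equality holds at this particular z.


Coefficients: c_0 = -3, c_1 = 2, c_2 = 2. Radius r = 2.
Part (a). Triangle bound: M_tri(r) = Σ_k |c_k| r^k
  = |-3|·2^0 + |2|·2^1 + |2|·2^2
  = 3 + 4 + 8 = 15.
This bounds M(r) := max_{|z|=r} |p(z)| from above; equality holds iff all terms c_k z^k can be made to align in phase at a single z on |z|=r.
Part (b). At z = 2 (real, on the circle |z| = r):
  p(2) = (-3)·2^0 + (2)·2^1 + (2)·2^2 = 9.
  |p(2)| = 9.
Check: |p(2)| = 9 ≤ 15 = M_tri(2). ✓ Equality does not hold at z = 2 (the coefficients have mixed signs, so the terms do not all align in phase there).

M_tri(2) = 15; |p(2)| = 9; equality at z=2: no.


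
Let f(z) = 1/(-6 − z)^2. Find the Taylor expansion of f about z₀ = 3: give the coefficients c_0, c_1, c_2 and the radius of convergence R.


Let w = z − z₀, so z = z₀ + w.
Then -6 − z = -6 − (z₀ + w) = (-6 − z₀) − w = -9 − w.
f(z) = 1/(-9 − w)^2 = (1/(-9)^2) · (1 − w/(-9))^{−2}.
By the binomial series (1−u)^{−2} = Σ_{n≥0} C(n+1, 1) u^n for |u|<1, with u = w/(-9):
  c_n = C(n+1, 1) / (-9)^(n+2).
  c_0 = 1/(-9)^2 = 1/81.
  c_1 = 2/(-9)^3 = -2/729.
  c_2 = 3/(-9)^4 = 1/2187.
The series is valid for |w/d| < 1, i.e. |z − z₀| < |d|.
Radius of convergence: R = |-6 − z₀| = |-9| = 9 (distance from z₀ to the singularity z = -6).

c_0 = 1/81, c_1 = -2/729, c_2 = 1/2187; R = 9.


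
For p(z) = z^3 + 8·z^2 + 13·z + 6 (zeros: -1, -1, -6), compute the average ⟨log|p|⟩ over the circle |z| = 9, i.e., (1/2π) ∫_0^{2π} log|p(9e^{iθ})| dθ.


Zeros: -6, -1, -1; r = 9.
Inside |z| < r: -6, -1, -1. Outside (|z| ≥ r): ∅.
p(0) = 6, so log|p(0)| = log(6) = 1.7918.
Apply Jensen: I(r) = log|p(0)| + Σ_k log(r/|z_k|), summed over zeros inside |z| < r.
  log(r/|z_k|) for z_k = -1: log(9/1) = 2.1972
  log(r/|z_k|) for z_k = -1: log(9/1) = 2.1972
  log(r/|z_k|) for z_k = -6: log(9/6) = 0.4055
Sum over inside zeros: 4.7999.
I(r) = log|p(0)| + (inside sum) = 1.7918 + 4.7999 = 6.5917.
Closed form (all zeros inside, monic): I(r) = n·log(r) = 3·log(9) = 6.5917. ✓

I(r) ≈ 6.5917.


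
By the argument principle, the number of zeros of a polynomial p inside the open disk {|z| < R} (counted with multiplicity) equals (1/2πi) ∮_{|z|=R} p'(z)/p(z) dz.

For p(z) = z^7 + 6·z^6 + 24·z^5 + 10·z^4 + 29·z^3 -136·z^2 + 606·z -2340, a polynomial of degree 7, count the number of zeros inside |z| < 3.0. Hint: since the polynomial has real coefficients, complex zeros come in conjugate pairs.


The zeros of p are: (-2 + 3i), (-2 - 3i), 2, (1 + 2i), (1 - 2i), (-3 + 3i), (-3 - 3i).
Their magnitudes are: 3.606, 3.606, 2, 2.236, 2.236, 4.243, 4.243.
Zeros with |z| < R = 3.0: 2, (1 + 2i), (1 - 2i).
Count = 3.
By the argument principle, (1/2πi) ∮_{|z|=R} p'(z)/p(z) dz equals exactly this count.

Number of zeros inside |z| < 3.0: 3.


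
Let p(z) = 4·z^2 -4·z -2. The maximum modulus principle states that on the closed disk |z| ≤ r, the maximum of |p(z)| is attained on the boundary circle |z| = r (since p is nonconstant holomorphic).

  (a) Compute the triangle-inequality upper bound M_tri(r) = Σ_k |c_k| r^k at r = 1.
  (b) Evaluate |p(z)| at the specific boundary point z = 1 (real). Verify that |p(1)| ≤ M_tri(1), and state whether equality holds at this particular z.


Coefficients: c_0 = -2, c_1 = -4, c_2 = 4. Radius r = 1.
Part (a). Triangle bound: M_tri(r) = Σ_k |c_k| r^k
  = |-2|·1^0 + |-4|·1^1 + |4|·1^2
  = 2 + 4 + 4 = 10.
This bounds M(r) := max_{|z|=r} |p(z)| from above; equality holds iff all terms c_k z^k can be made to align in phase at a single z on |z|=r.
Part (b). At z = 1 (real, on the circle |z| = r):
  p(1) = (-2)·1^0 + (-4)·1^1 + (4)·1^2 = -2.
  |p(1)| = 2.
Check: |p(1)| = 2 ≤ 10 = M_tri(1). ✓ Equality does not hold at z = 1 (the coefficients have mixed signs, so the terms do not all align in phase there).

M_tri(1) = 10; |p(1)| = 2; equality at z=1: no.


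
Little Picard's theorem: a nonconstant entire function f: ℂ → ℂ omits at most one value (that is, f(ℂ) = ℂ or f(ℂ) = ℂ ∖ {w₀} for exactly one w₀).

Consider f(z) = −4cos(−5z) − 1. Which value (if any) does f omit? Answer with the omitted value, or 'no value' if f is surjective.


Little Picard bounds the complement of f(ℂ) to at most one point.
cos is entire and surjective onto ℂ: for every w ∈ ℂ, cos(ζ) = w has a solution ζ ∈ ℂ (e.g., via the complex inverse arccos). With ζ = −5z this gives z = ζ/(-5). Then -4·cos(−5z) takes every value in -4·ℂ = ℂ, and adding -1 is a bijection of ℂ. So f is surjective and omits no value. (Note: only on the real line is cos bounded by [−1, 1].)

Omitted value: no value.


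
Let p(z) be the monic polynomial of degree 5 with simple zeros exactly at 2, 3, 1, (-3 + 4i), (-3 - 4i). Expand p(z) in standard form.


The polynomial is p(z) = ∏_{α ∈ S} (z − α), where S = {2, 3, 1, (-3 + 4i), (-3 - 4i)}.
Expanding the product yields: p(z) = z^5 -90·z^2 + 239·z -150.
Note conjugate pairs combine to real quadratics: (z − (-3+4i))(z − (-3−4i)) = z² + 6z + 25.
The resulting polynomial has degree 5 and real coefficients as required.

p(z) = z^5 -90·z^2 + 239·z -150.


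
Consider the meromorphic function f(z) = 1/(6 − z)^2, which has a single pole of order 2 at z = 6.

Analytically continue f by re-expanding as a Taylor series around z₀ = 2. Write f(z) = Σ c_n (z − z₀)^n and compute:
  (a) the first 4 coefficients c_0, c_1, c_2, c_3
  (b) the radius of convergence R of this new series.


Let w = z − z₀, so z = z₀ + w.
Then 6 − z = 6 − (z₀ + w) = (6 − z₀) − w = 4 − w.
f(z) = 1/(4 − w)^2 = (1/(4)^2) · (1 − w/(4))^{−2}.
By the binomial series (1−u)^{−2} = Σ_{n≥0} C(n+1, 1) u^n for |u|<1, with u = w/(4):
  c_n = C(n+1, 1) / (4)^(n+2).
  c_0 = 1/(4)^2 = 1/16.
  c_1 = 2/(4)^3 = 1/32.
  c_2 = 3/(4)^4 = 3/256.
  c_3 = 4/(4)^5 = 1/256.
The series is valid for |w/d| < 1, i.e. |z − z₀| < |d|.
Radius of convergence: R = |6 − z₀| = |4| = 4 (distance from z₀ to the singularity z = 6).

c_0 = 1/16, c_1 = 1/32, c_2 = 3/256, c_3 = 1/256; R = 4.


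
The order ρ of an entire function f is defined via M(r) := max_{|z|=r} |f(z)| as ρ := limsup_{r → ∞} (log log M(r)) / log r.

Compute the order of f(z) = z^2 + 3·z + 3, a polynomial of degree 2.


|f(z)| ≤ Σ|c_k|·r^k = O(r^2) as r → ∞. Polynomial growth is O(e^{r^ε}) for every ε > 0 (since r^2/e^{r^ε} → 0), so ρ ≤ ε for all ε > 0, i.e. ρ = 0. Every nonconstant polynomial has order 0.
Therefore ρ = 0.

Order ρ = 0.


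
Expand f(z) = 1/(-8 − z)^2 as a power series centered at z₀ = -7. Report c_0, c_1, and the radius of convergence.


Let w = z − z₀, so z = z₀ + w.
Then -8 − z = -8 − (z₀ + w) = (-8 − z₀) − w = -1 − w.
f(z) = 1/(-1 − w)^2 = (1/(-1)^2) · (1 − w/(-1))^{−2}.
By the binomial series (1−u)^{−2} = Σ_{n≥0} C(n+1, 1) u^n for |u|<1, with u = w/(-1):
  c_n = C(n+1, 1) / (-1)^(n+2).
  c_0 = 1/(-1)^2 = 1.
  c_1 = 2/(-1)^3 = -2.
The series is valid for |w/d| < 1, i.e. |z − z₀| < |d|.
Radius of convergence: R = |-8 − z₀| = |-1| = 1 (distance from z₀ to the singularity z = -8).

c_0 = 1, c_1 = -2; R = 1.


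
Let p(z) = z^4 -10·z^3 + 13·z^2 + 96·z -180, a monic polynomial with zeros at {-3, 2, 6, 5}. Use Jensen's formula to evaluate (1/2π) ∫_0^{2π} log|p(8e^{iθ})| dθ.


Zeros: -3, 2, 5, 6; r = 8.
Inside |z| < r: -3, 2, 5, 6. Outside (|z| ≥ r): ∅.
p(0) = -180, so log|p(0)| = log(180) = 5.1930.
Apply Jensen: I(r) = log|p(0)| + Σ_k log(r/|z_k|), summed over zeros inside |z| < r.
  log(r/|z_k|) for z_k = -3: log(8/3) = 0.9808
  log(r/|z_k|) for z_k = 2: log(8/2) = 1.3863
  log(r/|z_k|) for z_k = 6: log(8/6) = 0.2877
  log(r/|z_k|) for z_k = 5: log(8/5) = 0.4700
Sum over inside zeros: 3.1248.
I(r) = log|p(0)| + (inside sum) = 5.1930 + 3.1248 = 8.3178.
Closed form (all zeros inside, monic): I(r) = n·log(r) = 4·log(8) = 8.3178. ✓

I(r) ≈ 8.3178.


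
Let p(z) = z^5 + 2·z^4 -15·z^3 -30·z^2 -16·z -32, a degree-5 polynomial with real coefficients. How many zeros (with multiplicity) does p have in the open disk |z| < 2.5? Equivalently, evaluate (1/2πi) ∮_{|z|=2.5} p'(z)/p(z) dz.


The zeros of p are: (0 + 1i), (0 - 1i), -2, 4, -4.
Their magnitudes are: 1, 1, 2, 4, 4.
Zeros with |z| < R = 2.5: (0 + 1i), (0 - 1i), -2.
Count = 3.
By the argument principle, (1/2πi) ∮_{|z|=R} p'(z)/p(z) dz equals exactly this count.

Number of zeros inside |z| < 2.5: 3.


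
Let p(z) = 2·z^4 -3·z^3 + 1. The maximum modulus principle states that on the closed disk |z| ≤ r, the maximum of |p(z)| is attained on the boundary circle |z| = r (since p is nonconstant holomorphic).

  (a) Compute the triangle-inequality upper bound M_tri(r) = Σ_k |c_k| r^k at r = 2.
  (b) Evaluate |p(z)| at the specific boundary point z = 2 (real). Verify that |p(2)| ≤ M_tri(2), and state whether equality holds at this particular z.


Coefficients: c_0 = 1, c_1 = 0, c_2 = 0, c_3 = -3, c_4 = 2. Radius r = 2.
Part (a). Triangle bound: M_tri(r) = Σ_k |c_k| r^k
  = |1|·2^0 + |0|·2^1 + |0|·2^2 + |-3|·2^3 + |2|·2^4
  = 1 + 0 + 0 + 24 + 32 = 57.
This bounds M(r) := max_{|z|=r} |p(z)| from above; equality holds iff all terms c_k z^k can be made to align in phase at a single z on |z|=r.
Part (b). At z = 2 (real, on the circle |z| = r):
  p(2) = (1)·2^0 + (0)·2^1 + (0)·2^2 + (-3)·2^3 + (2)·2^4 = 9.
  |p(2)| = 9.
Check: |p(2)| = 9 ≤ 57 = M_tri(2). ✓ Equality does not hold at z = 2 (the coefficients have mixed signs, so the terms do not all align in phase there).

M_tri(2) = 57; |p(2)| = 9; equality at z=2: no.


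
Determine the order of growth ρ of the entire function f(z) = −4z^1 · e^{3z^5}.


M(r) = max_{|z|=r} |-4|·|z|^1·|e^{3z^5}| = 4·r^1 · e^{3r^5} (the factors attain their maxima compatibly on |z|=r). Then log M(r) = log 4 + 1·log r + 3r^5, dominated by the last term, so log log M(r) ~ 5·log r. The polynomial factor -4z^1 contributes only a log r term and does not affect the order. ρ = 5.
Therefore ρ = 5.

Order ρ = 5.


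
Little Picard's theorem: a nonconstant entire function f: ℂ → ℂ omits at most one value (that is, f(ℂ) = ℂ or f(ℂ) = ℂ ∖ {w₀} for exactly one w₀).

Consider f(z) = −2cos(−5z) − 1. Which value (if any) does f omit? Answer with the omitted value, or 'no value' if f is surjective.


Little Picard bounds the complement of f(ℂ) to at most one point.
cos is entire and surjective onto ℂ: for every w ∈ ℂ, cos(ζ) = w has a solution ζ ∈ ℂ (e.g., via the complex inverse arccos). With ζ = −5z this gives z = ζ/(-5). Then -2·cos(−5z) takes every value in -2·ℂ = ℂ, and adding -1 is a bijection of ℂ. So f is surjective and omits no value. (Note: only on the real line is cos bounded by [−1, 1].)

Omitted value: no value.


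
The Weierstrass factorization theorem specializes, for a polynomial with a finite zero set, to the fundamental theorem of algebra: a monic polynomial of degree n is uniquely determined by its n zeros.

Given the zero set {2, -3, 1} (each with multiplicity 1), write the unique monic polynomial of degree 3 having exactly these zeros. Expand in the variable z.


The polynomial is p(z) = ∏_{α ∈ S} (z − α), where S = {2, -3, 1}.
Expanding the product yields: p(z) = z^3 -7·z + 6.
The resulting polynomial has degree 3 and real coefficients as required.

p(z) = z^3 -7·z + 6.


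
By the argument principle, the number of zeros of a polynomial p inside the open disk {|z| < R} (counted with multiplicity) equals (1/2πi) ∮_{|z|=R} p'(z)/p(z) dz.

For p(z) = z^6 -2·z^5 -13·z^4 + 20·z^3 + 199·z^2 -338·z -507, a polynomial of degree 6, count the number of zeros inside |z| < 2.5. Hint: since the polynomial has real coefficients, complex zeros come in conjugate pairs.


The zeros of p are: (-3 + 2i), (-3 - 2i), 3, -1, (3 + 2i), (3 - 2i).
Their magnitudes are: 3.606, 3.606, 3, 1, 3.606, 3.606.
Zeros with |z| < R = 2.5: -1.
Count = 1.
By the argument principle, (1/2πi) ∮_{|z|=R} p'(z)/p(z) dz equals exactly this count.

Number of zeros inside |z| < 2.5: 1.


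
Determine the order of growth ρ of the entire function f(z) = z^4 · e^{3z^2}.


M(r) = max_{|z|=r} |1|·|z|^4·|e^{3z^2}| = 1·r^4 · e^{3r^2} (the factors attain their maxima compatibly on |z|=r). Then log M(r) = log 1 + 4·log r + 3r^2, dominated by the last term, so log log M(r) ~ 2·log r. The polynomial factor 1z^4 contributes only a log r term and does not affect the order. ρ = 2.
Therefore ρ = 2.

Order ρ = 2.


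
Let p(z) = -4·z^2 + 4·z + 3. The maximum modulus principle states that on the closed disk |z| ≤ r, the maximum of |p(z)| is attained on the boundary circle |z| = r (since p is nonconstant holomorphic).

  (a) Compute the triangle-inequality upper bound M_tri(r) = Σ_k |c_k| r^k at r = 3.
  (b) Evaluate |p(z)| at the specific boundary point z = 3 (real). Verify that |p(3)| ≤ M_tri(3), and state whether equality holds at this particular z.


Coefficients: c_0 = 3, c_1 = 4, c_2 = -4. Radius r = 3.
Part (a). Triangle bound: M_tri(r) = Σ_k |c_k| r^k
  = |3|·3^0 + |4|·3^1 + |-4|·3^2
  = 3 + 12 + 36 = 51.
This bounds M(r) := max_{|z|=r} |p(z)| from above; equality holds iff all terms c_k z^k can be made to align in phase at a single z on |z|=r.
Part (b). At z = 3 (real, on the circle |z| = r):
  p(3) = (3)·3^0 + (4)·3^1 + (-4)·3^2 = -21.
  |p(3)| = 21.
Check: |p(3)| = 21 ≤ 51 = M_tri(3). ✓ Equality does not hold at z = 3 (the coefficients have mixed signs, so the terms do not all align in phase there).

M_tri(3) = 51; |p(3)| = 21; equality at z=3: no.


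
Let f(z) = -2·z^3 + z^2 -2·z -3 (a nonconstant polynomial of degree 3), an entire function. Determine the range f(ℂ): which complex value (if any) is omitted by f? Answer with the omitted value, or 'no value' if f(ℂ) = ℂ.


Little Picard bounds the complement of f(ℂ) to at most one point.
For every w ∈ ℂ, the equation p(z) − w = 0 is a nonconstant polynomial in z and hence has at least one root by the fundamental theorem of algebra. So p is surjective onto ℂ, omitting no value.

Omitted value: no value.


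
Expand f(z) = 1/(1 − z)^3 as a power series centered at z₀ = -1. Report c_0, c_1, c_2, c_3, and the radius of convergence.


Let w = z − z₀, so z = z₀ + w.
Then 1 − z = 1 − (z₀ + w) = (1 − z₀) − w = 2 − w.
f(z) = 1/(2 − w)^3 = (1/(2)^3) · (1 − w/(2))^{−3}.
By the binomial series (1−u)^{−3} = Σ_{n≥0} C(n+2, 2) u^n for |u|<1, with u = w/(2):
  c_n = C(n+2, 2) / (2)^(n+3).
  c_0 = 1/(2)^3 = 1/8.
  c_1 = 3/(2)^4 = 3/16.
  c_2 = 6/(2)^5 = 3/16.
  c_3 = 10/(2)^6 = 5/32.
The series is valid for |w/d| < 1, i.e. |z − z₀| < |d|.
Radius of convergence: R = |1 − z₀| = |2| = 2 (distance from z₀ to the singularity z = 1).

c_0 = 1/8, c_1 = 3/16, c_2 = 3/16, c_3 = 5/32; R = 2.


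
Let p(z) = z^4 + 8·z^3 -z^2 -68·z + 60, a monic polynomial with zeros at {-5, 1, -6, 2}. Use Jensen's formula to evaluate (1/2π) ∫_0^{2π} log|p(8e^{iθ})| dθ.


Zeros: -6, -5, 1, 2; r = 8.
Inside |z| < r: -6, -5, 1, 2. Outside (|z| ≥ r): ∅.
p(0) = 60, so log|p(0)| = log(60) = 4.0943.
Apply Jensen: I(r) = log|p(0)| + Σ_k log(r/|z_k|), summed over zeros inside |z| < r.
  log(r/|z_k|) for z_k = -5: log(8/5) = 0.4700
  log(r/|z_k|) for z_k = 1: log(8/1) = 2.0794
  log(r/|z_k|) for z_k = -6: log(8/6) = 0.2877
  log(r/|z_k|) for z_k = 2: log(8/2) = 1.3863
Sum over inside zeros: 4.2234.
I(r) = log|p(0)| + (inside sum) = 4.0943 + 4.2234 = 8.3178.
Closed form (all zeros inside, monic): I(r) = n·log(r) = 4·log(8) = 8.3178. ✓

I(r) ≈ 8.3178.


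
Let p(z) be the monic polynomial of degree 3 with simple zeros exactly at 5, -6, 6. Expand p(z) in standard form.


The polynomial is p(z) = ∏_{α ∈ S} (z − α), where S = {5, -6, 6}.
Expanding the product yields: p(z) = z^3 -5·z^2 -36·z + 180.
The resulting polynomial has degree 3 and real coefficients as required.

p(z) = z^3 -5·z^2 -36·z + 180.


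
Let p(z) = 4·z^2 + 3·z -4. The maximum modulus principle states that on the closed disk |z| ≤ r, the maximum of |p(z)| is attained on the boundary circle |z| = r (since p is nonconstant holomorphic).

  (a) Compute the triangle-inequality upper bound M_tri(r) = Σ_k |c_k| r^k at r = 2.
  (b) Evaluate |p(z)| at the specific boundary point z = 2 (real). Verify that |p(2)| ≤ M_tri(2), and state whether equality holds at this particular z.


Coefficients: c_0 = -4, c_1 = 3, c_2 = 4. Radius r = 2.
Part (a). Triangle bound: M_tri(r) = Σ_k |c_k| r^k
  = |-4|·2^0 + |3|·2^1 + |4|·2^2
  = 4 + 6 + 16 = 26.
This bounds M(r) := max_{|z|=r} |p(z)| from above; equality holds iff all terms c_k z^k can be made to align in phase at a single z on |z|=r.
Part (b). At z = 2 (real, on the circle |z| = r):
  p(2) = (-4)·2^0 + (3)·2^1 + (4)·2^2 = 18.
  |p(2)| = 18.
Check: |p(2)| = 18 ≤ 26 = M_tri(2). ✓ Equality does not hold at z = 2 (the coefficients have mixed signs, so the terms do not all align in phase there).

M_tri(2) = 26; |p(2)| = 18; equality at z=2: no.


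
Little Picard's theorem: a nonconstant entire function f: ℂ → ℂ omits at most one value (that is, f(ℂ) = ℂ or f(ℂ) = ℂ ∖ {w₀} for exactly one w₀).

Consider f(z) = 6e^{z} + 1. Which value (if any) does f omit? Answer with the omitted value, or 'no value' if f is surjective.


Little Picard bounds the complement of f(ℂ) to at most one point.
e^{z} is never zero on ℂ, so 6·e^{z} takes every value in ℂ ∖ {0}. Adding 1 shifts the range to ℂ ∖ {1}. Thus f omits exactly the value 1.

Omitted value: 1.


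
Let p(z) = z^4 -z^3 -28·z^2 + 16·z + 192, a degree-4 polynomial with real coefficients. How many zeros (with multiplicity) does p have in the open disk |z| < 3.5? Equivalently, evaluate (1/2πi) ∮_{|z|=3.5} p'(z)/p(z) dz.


The zeros of p are: -4, 4, -3, 4.
Their magnitudes are: 4, 4, 3, 4.
Zeros with |z| < R = 3.5: -3.
Count = 1.
By the argument principle, (1/2πi) ∮_{|z|=R} p'(z)/p(z) dz equals exactly this count.

Number of zeros inside |z| < 3.5: 1.


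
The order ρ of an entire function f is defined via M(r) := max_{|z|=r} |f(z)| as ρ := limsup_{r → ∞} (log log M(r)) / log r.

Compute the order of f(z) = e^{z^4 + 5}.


|e^{z^4 + 5}| = e^{Re(1·z^4) + 5} ≤ e^{1|z|^4 + 5} = e^{1r^4 + 5} on |z| = r, so ρ ≤ 4. Choosing z on |z|=r so that 1·z^4 is real positive (always possible by picking arg z appropriately) gives |f(z)| = e^{1r^4 + 5}, matching the bound. The additive constant 5 does not affect log log M(r) ~ 4·log r. Hence ρ = 4.
Therefore ρ = 4.

Order ρ = 4.


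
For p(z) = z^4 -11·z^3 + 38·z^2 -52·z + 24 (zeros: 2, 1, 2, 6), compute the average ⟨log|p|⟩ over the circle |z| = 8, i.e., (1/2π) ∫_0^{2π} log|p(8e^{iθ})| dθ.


Zeros: 1, 2, 2, 6; r = 8.
Inside |z| < r: 1, 2, 2, 6. Outside (|z| ≥ r): ∅.
p(0) = 24, so log|p(0)| = log(24) = 3.1781.
Apply Jensen: I(r) = log|p(0)| + Σ_k log(r/|z_k|), summed over zeros inside |z| < r.
  log(r/|z_k|) for z_k = 2: log(8/2) = 1.3863
  log(r/|z_k|) for z_k = 1: log(8/1) = 2.0794
  log(r/|z_k|) for z_k = 2: log(8/2) = 1.3863
  log(r/|z_k|) for z_k = 6: log(8/6) = 0.2877
Sum over inside zeros: 5.1397.
I(r) = log|p(0)| + (inside sum) = 3.1781 + 5.1397 = 8.3178.
Closed form (all zeros inside, monic): I(r) = n·log(r) = 4·log(8) = 8.3178. ✓

I(r) ≈ 8.3178.


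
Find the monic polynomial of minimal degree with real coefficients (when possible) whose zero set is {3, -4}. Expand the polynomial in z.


The polynomial is p(z) = ∏_{α ∈ S} (z − α), where S = {3, -4}.
Expanding the product yields: p(z) = z^2 + z -12.
The resulting polynomial has degree 2 and real coefficients as required.

p(z) = z^2 + z -12.


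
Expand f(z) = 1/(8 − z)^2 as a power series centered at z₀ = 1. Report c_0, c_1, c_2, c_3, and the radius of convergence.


Let w = z − z₀, so z = z₀ + w.
Then 8 − z = 8 − (z₀ + w) = (8 − z₀) − w = 7 − w.
f(z) = 1/(7 − w)^2 = (1/(7)^2) · (1 − w/(7))^{−2}.
By the binomial series (1−u)^{−2} = Σ_{n≥0} C(n+1, 1) u^n for |u|<1, with u = w/(7):
  c_n = C(n+1, 1) / (7)^(n+2).
  c_0 = 1/(7)^2 = 1/49.
  c_1 = 2/(7)^3 = 2/343.
  c_2 = 3/(7)^4 = 3/2401.
  c_3 = 4/(7)^5 = 4/16807.
The series is valid for |w/d| < 1, i.e. |z − z₀| < |d|.
Radius of convergence: R = |8 − z₀| = |7| = 7 (distance from z₀ to the singularity z = 8).

c_0 = 1/49, c_1 = 2/343, c_2 = 3/2401, c_3 = 4/16807; R = 7.


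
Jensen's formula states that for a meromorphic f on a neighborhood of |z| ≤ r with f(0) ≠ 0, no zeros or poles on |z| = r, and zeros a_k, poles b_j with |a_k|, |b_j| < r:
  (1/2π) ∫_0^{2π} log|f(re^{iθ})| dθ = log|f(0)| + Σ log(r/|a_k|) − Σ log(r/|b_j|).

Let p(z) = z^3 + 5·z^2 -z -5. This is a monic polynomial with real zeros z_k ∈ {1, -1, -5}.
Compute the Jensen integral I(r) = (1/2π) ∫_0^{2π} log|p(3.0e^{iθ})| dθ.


Zeros: -5, -1, 1; r = 3.0.
Inside |z| < r: -1, 1. Outside (|z| ≥ r): -5.
p(0) = -5, so log|p(0)| = log(5) = 1.6094.
Apply Jensen: I(r) = log|p(0)| + Σ_k log(r/|z_k|), summed over zeros inside |z| < r.
  log(r/|z_k|) for z_k = 1: log(3.0/1) = 1.0986
  log(r/|z_k|) for z_k = -1: log(3.0/1) = 1.0986
  Outside zeros (-5) contribute nothing to the Jensen sum.
Sum over inside zeros: 2.1972.
I(r) = log|p(0)| + (inside sum) = 1.6094 + 2.1972 = 3.8067.
Note: since some zeros are outside |z| ≤ r, the simplified n·log(r) form does NOT apply — only the inside zeros contribute.

I(r) ≈ 3.8067.


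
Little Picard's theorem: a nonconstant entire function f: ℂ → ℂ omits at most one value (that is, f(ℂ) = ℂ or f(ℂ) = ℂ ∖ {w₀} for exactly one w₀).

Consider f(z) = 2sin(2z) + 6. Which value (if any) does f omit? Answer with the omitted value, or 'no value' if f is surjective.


Little Picard bounds the complement of f(ℂ) to at most one point.
sin is entire and surjective onto ℂ: for every w ∈ ℂ, sin(ζ) = w has a solution ζ ∈ ℂ (e.g., via the complex inverse arcsin). With ζ = 2z this gives z = ζ/(2). Then 2·sin(2z) takes every value in 2·ℂ = ℂ, and adding 6 is a bijection of ℂ. So f is surjective and omits no value. (Note: only on the real line is sin bounded by [−1, 1].)

Omitted value: no value.


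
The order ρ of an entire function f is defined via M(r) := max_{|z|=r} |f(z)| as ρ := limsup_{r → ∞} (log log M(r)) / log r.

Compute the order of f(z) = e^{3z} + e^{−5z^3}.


Each summand is entire of order 1 and 3 respectively (as in the single-exponential case). The order of a sum is at most the max of the orders, so ρ ≤ 3. For the lower bound: on |z|=r choose arg z so that -5z^3 is real positive; then |e^{-5z^3}| = e^{5r^3} while |e^{3z}| ≤ e^{3r^1} = o(e^{5r^3}). So |f| ≥ e^{5r^3}(1 − o(1)) and ρ ≥ 3. Hence ρ = max(1, 3) = 3.
Therefore ρ = 3.

Order ρ = 3.


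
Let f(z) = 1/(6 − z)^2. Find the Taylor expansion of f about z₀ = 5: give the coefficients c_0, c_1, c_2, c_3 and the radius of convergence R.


Let w = z − z₀, so z = z₀ + w.
Then 6 − z = 6 − (z₀ + w) = (6 − z₀) − w = 1 − w.
f(z) = 1/(1 − w)^2 = (1/(1)^2) · (1 − w/(1))^{−2}.
By the binomial series (1−u)^{−2} = Σ_{n≥0} C(n+1, 1) u^n for |u|<1, with u = w/(1):
  c_n = C(n+1, 1) / (1)^(n+2).
  c_0 = 1/(1)^2 = 1.
  c_1 = 2/(1)^3 = 2.
  c_2 = 3/(1)^4 = 3.
  c_3 = 4/(1)^5 = 4.
The series is valid for |w/d| < 1, i.e. |z − z₀| < |d|.
Radius of convergence: R = |6 − z₀| = |1| = 1 (distance from z₀ to the singularity z = 6).

c_0 = 1, c_1 = 2, c_2 = 3, c_3 = 4; R = 1.


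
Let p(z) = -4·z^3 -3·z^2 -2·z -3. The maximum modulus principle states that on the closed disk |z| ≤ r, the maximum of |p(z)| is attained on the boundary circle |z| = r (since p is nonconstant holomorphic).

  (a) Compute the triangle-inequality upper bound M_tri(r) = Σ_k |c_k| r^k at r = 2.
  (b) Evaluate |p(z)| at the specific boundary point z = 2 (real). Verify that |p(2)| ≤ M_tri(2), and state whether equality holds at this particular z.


Coefficients: c_0 = -3, c_1 = -2, c_2 = -3, c_3 = -4. Radius r = 2.
Part (a). Triangle bound: M_tri(r) = Σ_k |c_k| r^k
  = |-3|·2^0 + |-2|·2^1 + |-3|·2^2 + |-4|·2^3
  = 3 + 4 + 12 + 32 = 51.
This bounds M(r) := max_{|z|=r} |p(z)| from above; equality holds iff all terms c_k z^k can be made to align in phase at a single z on |z|=r.
Part (b). At z = 2 (real, on the circle |z| = r):
  p(2) = (-3)·2^0 + (-2)·2^1 + (-3)·2^2 + (-4)·2^3 = -51.
  |p(2)| = 51.
Since all nonzero coefficients share the same sign, |p(2)| = 51 = M_tri(2); the triangle bound is attained at z = 2, so in fact M(r) = 51.

M_tri(2) = 51; |p(2)| = 51; equality at z=2: yes.


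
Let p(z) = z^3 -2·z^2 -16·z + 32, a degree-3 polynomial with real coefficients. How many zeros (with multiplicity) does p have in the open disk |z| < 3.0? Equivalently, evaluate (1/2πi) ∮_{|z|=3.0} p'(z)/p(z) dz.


The zeros of p are: 4, 2, -4.
Their magnitudes are: 4, 2, 4.
Zeros with |z| < R = 3.0: 2.
Count = 1.
By the argument principle, (1/2πi) ∮_{|z|=R} p'(z)/p(z) dz equals exactly this count.

Number of zeros inside |z| < 3.0: 1.


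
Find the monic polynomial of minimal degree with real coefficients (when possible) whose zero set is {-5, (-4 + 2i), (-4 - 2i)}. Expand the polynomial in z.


The polynomial is p(z) = ∏_{α ∈ S} (z − α), where S = {-5, (-4 + 2i), (-4 - 2i)}.
Expanding the product yields: p(z) = z^3 + 13·z^2 + 60·z + 100.
Note conjugate pairs combine to real quadratics: (z − (-4+2i))(z − (-4−2i)) = z² + 8z + 20.
The resulting polynomial has degree 3 and real coefficients as required.

p(z) = z^3 + 13·z^2 + 60·z + 100.


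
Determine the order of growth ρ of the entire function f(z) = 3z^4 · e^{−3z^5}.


M(r) = max_{|z|=r} |3|·|z|^4·|e^{−3z^5}| = 3·r^4 · e^{3r^5} (the factors attain their maxima compatibly on |z|=r). Then log M(r) = log 3 + 4·log r + 3r^5, dominated by the last term, so log log M(r) ~ 5·log r. The polynomial factor 3z^4 contributes only a log r term and does not affect the order. ρ = 5.
Therefore ρ = 5.

Order ρ = 5.


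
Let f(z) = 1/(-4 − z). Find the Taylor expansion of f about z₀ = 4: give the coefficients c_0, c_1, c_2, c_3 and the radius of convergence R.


Let w = z − z₀, so z = z₀ + w.
Then -4 − z = -4 − (z₀ + w) = (-4 − z₀) − w = -8 − w.
f(z) = 1/(-8 − w) = (1/(-8)) · 1/(1 − w/(-8)) = Σ_{n≥0} w^n / (-8)^(n+1).
So c_n = 1/(-8)^(n+1):
  c_0 = 1/(-8)^1 = -1/8.
  c_1 = 1/(-8)^2 = 1/64.
  c_2 = 1/(-8)^3 = -1/512.
  c_3 = 1/(-8)^4 = 1/4096.
The series is valid for |w/d| < 1, i.e. |z − z₀| < |d|.
Radius of convergence: R = |-4 − z₀| = |-8| = 8 (distance from z₀ to the singularity z = -4).

c_0 = -1/8, c_1 = 1/64, c_2 = -1/512, c_3 = 1/4096; R = 8.


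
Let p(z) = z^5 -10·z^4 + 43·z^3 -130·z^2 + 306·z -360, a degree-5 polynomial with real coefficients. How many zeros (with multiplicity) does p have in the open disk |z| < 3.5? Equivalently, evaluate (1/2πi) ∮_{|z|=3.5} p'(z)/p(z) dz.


The zeros of p are: 4, (3 + 1i), (3 - 1i), (0 + 3i), (0 - 3i).
Their magnitudes are: 4, 3.162, 3.162, 3, 3.
Zeros with |z| < R = 3.5: (3 + 1i), (3 - 1i), (0 + 3i), (0 - 3i).
Count = 4.
By the argument principle, (1/2πi) ∮_{|z|=R} p'(z)/p(z) dz equals exactly this count.

Number of zeros inside |z| < 3.5: 4.


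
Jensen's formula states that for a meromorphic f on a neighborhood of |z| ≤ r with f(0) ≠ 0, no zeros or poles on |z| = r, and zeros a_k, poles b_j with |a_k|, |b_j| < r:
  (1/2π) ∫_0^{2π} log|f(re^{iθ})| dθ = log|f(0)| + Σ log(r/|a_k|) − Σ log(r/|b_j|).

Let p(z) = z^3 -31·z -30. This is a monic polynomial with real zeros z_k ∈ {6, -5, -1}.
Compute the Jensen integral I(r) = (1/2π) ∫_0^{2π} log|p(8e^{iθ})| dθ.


Zeros: -5, -1, 6; r = 8.
Inside |z| < r: -5, -1, 6. Outside (|z| ≥ r): ∅.
p(0) = -30, so log|p(0)| = log(30) = 3.4012.
Apply Jensen: I(r) = log|p(0)| + Σ_k log(r/|z_k|), summed over zeros inside |z| < r.
  log(r/|z_k|) for z_k = 6: log(8/6) = 0.2877
  log(r/|z_k|) for z_k = -5: log(8/5) = 0.4700
  log(r/|z_k|) for z_k = -1: log(8/1) = 2.0794
Sum over inside zeros: 2.8371.
I(r) = log|p(0)| + (inside sum) = 3.4012 + 2.8371 = 6.2383.
Closed form (all zeros inside, monic): I(r) = n·log(r) = 3·log(8) = 6.2383. ✓

I(r) ≈ 6.2383.


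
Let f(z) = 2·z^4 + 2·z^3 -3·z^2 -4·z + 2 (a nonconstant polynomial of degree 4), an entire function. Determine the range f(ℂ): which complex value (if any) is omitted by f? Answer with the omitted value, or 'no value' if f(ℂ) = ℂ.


Little Picard bounds the complement of f(ℂ) to at most one point.
For every w ∈ ℂ, the equation p(z) − w = 0 is a nonconstant polynomial in z and hence has at least one root by the fundamental theorem of algebra. So p is surjective onto ℂ, omitting no value.

Omitted value: no value.


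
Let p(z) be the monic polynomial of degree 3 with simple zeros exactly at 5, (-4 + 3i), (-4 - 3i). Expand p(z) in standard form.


The polynomial is p(z) = ∏_{α ∈ S} (z − α), where S = {5, (-4 + 3i), (-4 - 3i)}.
Expanding the product yields: p(z) = z^3 + 3·z^2 -15·z -125.
Note conjugate pairs combine to real quadratics: (z − (-4+3i))(z − (-4−3i)) = z² + 8z + 25.
The resulting polynomial has degree 3 and real coefficients as required.

p(z) = z^3 + 3·z^2 -15·z -125.


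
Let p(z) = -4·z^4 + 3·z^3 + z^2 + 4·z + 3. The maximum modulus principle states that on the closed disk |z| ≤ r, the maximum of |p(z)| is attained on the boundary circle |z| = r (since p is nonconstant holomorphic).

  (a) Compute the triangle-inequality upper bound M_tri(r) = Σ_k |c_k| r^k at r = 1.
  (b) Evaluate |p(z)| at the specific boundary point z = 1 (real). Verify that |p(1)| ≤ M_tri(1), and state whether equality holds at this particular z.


Coefficients: c_0 = 3, c_1 = 4, c_2 = 1, c_3 = 3, c_4 = -4. Radius r = 1.
Part (a). Triangle bound: M_tri(r) = Σ_k |c_k| r^k
  = |3|·1^0 + |4|·1^1 + |1|·1^2 + |3|·1^3 + |-4|·1^4
  = 3 + 4 + 1 + 3 + 4 = 15.
This bounds M(r) := max_{|z|=r} |p(z)| from above; equality holds iff all terms c_k z^k can be made to align in phase at a single z on |z|=r.
Part (b). At z = 1 (real, on the circle |z| = r):
  p(1) = (3)·1^0 + (4)·1^1 + (1)·1^2 + (3)·1^3 + (-4)·1^4 = 7.
  |p(1)| = 7.
Check: |p(1)| = 7 ≤ 15 = M_tri(1). ✓ Equality does not hold at z = 1 (the coefficients have mixed signs, so the terms do not all align in phase there).

M_tri(1) = 15; |p(1)| = 7; equality at z=1: no.


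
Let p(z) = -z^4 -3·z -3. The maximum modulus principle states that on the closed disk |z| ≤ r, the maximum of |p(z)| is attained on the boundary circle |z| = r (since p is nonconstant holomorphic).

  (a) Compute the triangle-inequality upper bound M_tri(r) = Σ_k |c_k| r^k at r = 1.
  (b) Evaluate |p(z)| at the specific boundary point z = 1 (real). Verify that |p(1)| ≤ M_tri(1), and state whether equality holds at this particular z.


Coefficients: c_0 = -3, c_1 = -3, c_2 = 0, c_3 = 0, c_4 = -1. Radius r = 1.
Part (a). Triangle bound: M_tri(r) = Σ_k |c_k| r^k
  = |-3|·1^0 + |-3|·1^1 + |0|·1^2 + |0|·1^3 + |-1|·1^4
  = 3 + 3 + 0 + 0 + 1 = 7.
This bounds M(r) := max_{|z|=r} |p(z)| from above; equality holds iff all terms c_k z^k can be made to align in phase at a single z on |z|=r.
Part (b). At z = 1 (real, on the circle |z| = r):
  p(1) = (-3)·1^0 + (-3)·1^1 + (0)·1^2 + (0)·1^3 + (-1)·1^4 = -7.
  |p(1)| = 7.
Since all nonzero coefficients share the same sign, |p(1)| = 7 = M_tri(1); the triangle bound is attained at z = 1, so in fact M(r) = 7.

M_tri(1) = 7; |p(1)| = 7; equality at z=1: yes.


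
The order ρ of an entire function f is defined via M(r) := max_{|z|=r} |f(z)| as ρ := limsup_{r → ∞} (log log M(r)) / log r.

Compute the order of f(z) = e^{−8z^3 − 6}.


|e^{−8z^3 − 6}| = e^{Re(-8·z^3) + -6} ≤ e^{8|z|^3 + -6} = e^{8r^3 + -6} on |z| = r, so ρ ≤ 3. Choosing z on |z|=r so that -8·z^3 is real positive (always possible by picking arg z appropriately) gives |f(z)| = e^{8r^3 + -6}, matching the bound. The additive constant -6 does not affect log log M(r) ~ 3·log r. Hence ρ = 3.
Therefore ρ = 3.

Order ρ = 3.


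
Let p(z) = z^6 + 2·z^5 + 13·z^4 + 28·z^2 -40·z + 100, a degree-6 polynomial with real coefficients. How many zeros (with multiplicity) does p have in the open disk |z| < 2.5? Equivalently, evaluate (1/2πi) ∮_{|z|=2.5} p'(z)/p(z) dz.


The zeros of p are: (1 + 1i), (1 - 1i), (-1 + 2i), (-1 - 2i), (-1 + 3i), (-1 - 3i).
Their magnitudes are: 1.414, 1.414, 2.236, 2.236, 3.162, 3.162.
Zeros with |z| < R = 2.5: (1 + 1i), (1 - 1i), (-1 + 2i), (-1 - 2i).
Count = 4.
By the argument principle, (1/2πi) ∮_{|z|=R} p'(z)/p(z) dz equals exactly this count.

Number of zeros inside |z| < 2.5: 4.


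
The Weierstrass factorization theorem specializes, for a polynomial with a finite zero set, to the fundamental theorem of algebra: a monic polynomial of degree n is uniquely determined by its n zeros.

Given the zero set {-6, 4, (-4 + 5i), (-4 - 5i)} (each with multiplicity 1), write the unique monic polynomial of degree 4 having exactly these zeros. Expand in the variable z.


The polynomial is p(z) = ∏_{α ∈ S} (z − α), where S = {-6, 4, (-4 + 5i), (-4 - 5i)}.
Expanding the product yields: p(z) = z^4 + 10·z^3 + 33·z^2 -110·z -984.
Note conjugate pairs combine to real quadratics: (z − (-4+5i))(z − (-4−5i)) = z² + 8z + 41.
The resulting polynomial has degree 4 and real coefficients as required.

p(z) = z^4 + 10·z^3 + 33·z^2 -110·z -984.


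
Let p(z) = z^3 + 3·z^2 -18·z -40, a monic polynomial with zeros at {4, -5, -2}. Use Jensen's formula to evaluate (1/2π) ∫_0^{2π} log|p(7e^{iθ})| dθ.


Zeros: -5, -2, 4; r = 7.
Inside |z| < r: -5, -2, 4. Outside (|z| ≥ r): ∅.
p(0) = -40, so log|p(0)| = log(40) = 3.6889.
Apply Jensen: I(r) = log|p(0)| + Σ_k log(r/|z_k|), summed over zeros inside |z| < r.
  log(r/|z_k|) for z_k = 4: log(7/4) = 0.5596
  log(r/|z_k|) for z_k = -5: log(7/5) = 0.3365
  log(r/|z_k|) for z_k = -2: log(7/2) = 1.2528
Sum over inside zeros: 2.1489.
I(r) = log|p(0)| + (inside sum) = 3.6889 + 2.1489 = 5.8377.
Closed form (all zeros inside, monic): I(r) = n·log(r) = 3·log(7) = 5.8377. ✓

I(r) ≈ 5.8377.


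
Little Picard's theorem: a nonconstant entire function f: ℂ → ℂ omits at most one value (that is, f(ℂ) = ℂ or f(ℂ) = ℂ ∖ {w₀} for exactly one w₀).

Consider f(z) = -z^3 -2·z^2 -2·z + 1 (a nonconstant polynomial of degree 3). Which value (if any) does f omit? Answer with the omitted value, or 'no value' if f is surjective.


Little Picard bounds the complement of f(ℂ) to at most one point.
For every w ∈ ℂ, the equation p(z) − w = 0 is a nonconstant polynomial in z and hence has at least one root by the fundamental theorem of algebra. So p is surjective onto ℂ, omitting no value.

Omitted value: no value.


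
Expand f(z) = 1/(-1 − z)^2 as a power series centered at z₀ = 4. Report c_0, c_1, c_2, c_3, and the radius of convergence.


Let w = z − z₀, so z = z₀ + w.
Then -1 − z = -1 − (z₀ + w) = (-1 − z₀) − w = -5 − w.
f(z) = 1/(-5 − w)^2 = (1/(-5)^2) · (1 − w/(-5))^{−2}.
By the binomial series (1−u)^{−2} = Σ_{n≥0} C(n+1, 1) u^n for |u|<1, with u = w/(-5):
  c_n = C(n+1, 1) / (-5)^(n+2).
  c_0 = 1/(-5)^2 = 1/25.
  c_1 = 2/(-5)^3 = -2/125.
  c_2 = 3/(-5)^4 = 3/625.
  c_3 = 4/(-5)^5 = -4/3125.
The series is valid for |w/d| < 1, i.e. |z − z₀| < |d|.
Radius of convergence: R = |-1 − z₀| = |-5| = 5 (distance from z₀ to the singularity z = -1).

c_0 = 1/25, c_1 = -2/125, c_2 = 3/625, c_3 = -4/3125; R = 5.


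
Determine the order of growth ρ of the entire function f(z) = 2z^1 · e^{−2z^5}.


M(r) = max_{|z|=r} |2|·|z|^1·|e^{−2z^5}| = 2·r^1 · e^{2r^5} (the factors attain their maxima compatibly on |z|=r). Then log M(r) = log 2 + 1·log r + 2r^5, dominated by the last term, so log log M(r) ~ 5·log r. The polynomial factor 2z^1 contributes only a log r term and does not affect the order. ρ = 5.
Therefore ρ = 5.

Order ρ = 5.


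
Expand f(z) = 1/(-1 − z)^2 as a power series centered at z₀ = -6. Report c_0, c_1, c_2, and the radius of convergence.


Let w = z − z₀, so z = z₀ + w.
Then -1 − z = -1 − (z₀ + w) = (-1 − z₀) − w = 5 − w.
f(z) = 1/(5 − w)^2 = (1/(5)^2) · (1 − w/(5))^{−2}.
By the binomial series (1−u)^{−2} = Σ_{n≥0} C(n+1, 1) u^n for |u|<1, with u = w/(5):
  c_n = C(n+1, 1) / (5)^(n+2).
  c_0 = 1/(5)^2 = 1/25.
  c_1 = 2/(5)^3 = 2/125.
  c_2 = 3/(5)^4 = 3/625.
The series is valid for |w/d| < 1, i.e. |z − z₀| < |d|.
Radius of convergence: R = |-1 − z₀| = |5| = 5 (distance from z₀ to the singularity z = -1).

c_0 = 1/25, c_1 = 2/125, c_2 = 3/625; R = 5.


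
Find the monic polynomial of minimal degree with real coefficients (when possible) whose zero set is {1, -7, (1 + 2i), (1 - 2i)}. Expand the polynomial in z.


The polynomial is p(z) = ∏_{α ∈ S} (z − α), where S = {1, -7, (1 + 2i), (1 - 2i)}.
Expanding the product yields: p(z) = z^4 + 4·z^3 -14·z^2 + 44·z -35.
Note conjugate pairs combine to real quadratics: (z − (1+2i))(z − (1−2i)) = z² − 2z + 5.
The resulting polynomial has degree 4 and real coefficients as required.

p(z) = z^4 + 4·z^3 -14·z^2 + 44·z -35.


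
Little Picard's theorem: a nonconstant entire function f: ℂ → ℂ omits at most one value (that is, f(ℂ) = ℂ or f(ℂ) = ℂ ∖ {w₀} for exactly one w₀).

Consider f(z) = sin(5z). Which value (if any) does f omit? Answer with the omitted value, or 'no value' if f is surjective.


Little Picard bounds the complement of f(ℂ) to at most one point.
sin is entire and surjective onto ℂ: for every w ∈ ℂ, sin(ζ) = w has a solution ζ ∈ ℂ (e.g., via the complex inverse arcsin). With ζ = 5z this gives z = ζ/(5). Then 1·sin(5z) takes every value in 1·ℂ = ℂ, and adding 0 is a bijection of ℂ. So f is surjective and omits no value. (Note: only on the real line is sin bounded by [−1, 1].)

Omitted value: no value.


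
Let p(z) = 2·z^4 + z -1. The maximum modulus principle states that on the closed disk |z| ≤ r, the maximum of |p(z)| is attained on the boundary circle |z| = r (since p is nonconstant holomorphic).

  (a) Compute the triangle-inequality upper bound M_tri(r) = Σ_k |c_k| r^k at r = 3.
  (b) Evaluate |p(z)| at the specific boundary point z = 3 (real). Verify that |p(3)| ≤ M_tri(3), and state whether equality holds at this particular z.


Coefficients: c_0 = -1, c_1 = 1, c_2 = 0, c_3 = 0, c_4 = 2. Radius r = 3.
Part (a). Triangle bound: M_tri(r) = Σ_k |c_k| r^k
  = |-1|·3^0 + |1|·3^1 + |0|·3^2 + |0|·3^3 + |2|·3^4
  = 1 + 3 + 0 + 0 + 162 = 166.
This bounds M(r) := max_{|z|=r} |p(z)| from above; equality holds iff all terms c_k z^k can be made to align in phase at a single z on |z|=r.
Part (b). At z = 3 (real, on the circle |z| = r):
  p(3) = (-1)·3^0 + (1)·3^1 + (0)·3^2 + (0)·3^3 + (2)·3^4 = 164.
  |p(3)| = 164.
Check: |p(3)| = 164 ≤ 166 = M_tri(3). ✓ Equality does not hold at z = 3 (the coefficients have mixed signs, so the terms do not all align in phase there).

M_tri(3) = 166; |p(3)| = 164; equality at z=3: no.


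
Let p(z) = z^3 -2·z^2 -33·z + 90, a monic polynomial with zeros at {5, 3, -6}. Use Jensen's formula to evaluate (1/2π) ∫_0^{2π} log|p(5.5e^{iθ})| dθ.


Zeros: -6, 3, 5; r = 5.5.
Inside |z| < r: 3, 5. Outside (|z| ≥ r): -6.
p(0) = 90, so log|p(0)| = log(90) = 4.4998.
Apply Jensen: I(r) = log|p(0)| + Σ_k log(r/|z_k|), summed over zeros inside |z| < r.
  log(r/|z_k|) for z_k = 5: log(5.5/5) = 0.0953
  log(r/|z_k|) for z_k = 3: log(5.5/3) = 0.6061
  Outside zeros (-6) contribute nothing to the Jensen sum.
Sum over inside zeros: 0.7014.
I(r) = log|p(0)| + (inside sum) = 4.4998 + 0.7014 = 5.2013.
Note: since some zeros are outside |z| ≤ r, the simplified n·log(r) form does NOT apply — only the inside zeros contribute.

I(r) ≈ 5.2013.
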